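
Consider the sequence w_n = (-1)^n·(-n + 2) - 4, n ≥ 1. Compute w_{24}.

(-1)^24 = 1; -n + 2 at n=24 is -22; so w_{24} = -26.

-26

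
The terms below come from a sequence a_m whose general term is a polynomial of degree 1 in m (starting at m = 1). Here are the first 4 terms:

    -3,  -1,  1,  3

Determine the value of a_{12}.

19

1st diffs: 2, 2, 2 (constant).
So a_m = 2m - 5.
Evaluating at m = 12 gives a_{12} = 19.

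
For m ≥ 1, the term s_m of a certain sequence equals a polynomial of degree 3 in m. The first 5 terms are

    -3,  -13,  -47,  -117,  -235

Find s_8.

1st diffs: -10, -34, -70, -118.
2nd diffs: -24, -36, -48.
3rd diffs: -12, -12 (constant).
Newton forward-difference form: s_m = -3 + (-10)·C(m-1,1) + (-24)·C(m-1,2) + (-12)·C(m-1,3).
At m = 8: m-1 = 7, so s_8 = -3 - 70 - 504 - 420 = -997.

-997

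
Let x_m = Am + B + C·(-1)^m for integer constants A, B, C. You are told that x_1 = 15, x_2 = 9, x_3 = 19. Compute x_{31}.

Plug in m = 1, 2, 3: A + B - C = 15; 2A + B + C = 9; 3A + B - C = 19.
Subtracting the first from the second: A + 2C = -6.
Subtracting the second from the third: A - 2C = 10.
Solving: C = -4, A = 2, then B = 9.
So x_m = 2·m + 9 + (-4)·(-1)^m; at m=31 this is 75.

75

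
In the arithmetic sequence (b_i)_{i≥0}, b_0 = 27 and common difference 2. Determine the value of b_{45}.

117

b_i = 27 + (i - 0)·2.
b_{45} = 27 + 45·2 = 117.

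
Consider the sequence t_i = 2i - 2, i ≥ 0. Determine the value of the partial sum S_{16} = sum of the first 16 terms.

Over i = 0..15: Σi = 120.
Total = (2)·120 + (-2)·16 = 208.

208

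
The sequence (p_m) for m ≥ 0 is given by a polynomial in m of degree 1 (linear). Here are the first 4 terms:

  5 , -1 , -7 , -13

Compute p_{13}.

1st diffs: -6, -6, -6 (constant).
So p_m = -6m + 5.
Evaluating at m = 13 gives p_{13} = -73.

-73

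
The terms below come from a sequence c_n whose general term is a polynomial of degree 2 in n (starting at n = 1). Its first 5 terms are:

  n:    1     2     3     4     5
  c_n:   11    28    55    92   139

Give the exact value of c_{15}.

1159

1st diffs: 17, 27, 37, 47.
2nd diffs: 10, 10, 10 (constant).
Newton forward-difference form: c_n = 11 + 17·C(n-1,1) + 10·C(n-1,2).
At n = 15: n-1 = 14, so c_{15} = 11 + 238 + 910 = 1159.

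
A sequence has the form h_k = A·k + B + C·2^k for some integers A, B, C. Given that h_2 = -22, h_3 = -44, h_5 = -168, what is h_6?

-330

At k = 2, 3, 5: 2A + B + 4C = -22; 3A + B + 8C = -44; 5A + B + 32C = -168.
Subtracting the first from the second: A + 4C = -22.
Subtracting the second from the third: 2A + 24C = -124.
Solving: C = -5, A = -2, then B = 2.
Hence h_6 = -2·6 + 2 + (-5)·64 = -330.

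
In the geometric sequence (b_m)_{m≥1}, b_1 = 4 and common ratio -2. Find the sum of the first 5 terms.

44

b_m = 4·(-2)^(m-1).
S = 4·((-2)^5 - 1)/(-2 - 1) = 4·(-32 - 1)/(-3) = 44.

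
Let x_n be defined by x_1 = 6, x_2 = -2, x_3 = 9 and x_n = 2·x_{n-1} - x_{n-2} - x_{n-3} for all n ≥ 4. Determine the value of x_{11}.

-174

x_4 = 14, x_5 = 21, x_6 = 19, x_7 = 3, x_8 = -34, x_9 = -90, x_{10} = -149, x_{11} = -174.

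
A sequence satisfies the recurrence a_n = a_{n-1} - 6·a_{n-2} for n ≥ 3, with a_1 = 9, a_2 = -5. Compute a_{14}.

Applying the relation repeatedly:
a_3 = -59; a_4 = -29; a_5 = 325; …; a_{11} = 5365; a_{12} = -180221; a_{13} = -212411; a_{14} = 868915.

868915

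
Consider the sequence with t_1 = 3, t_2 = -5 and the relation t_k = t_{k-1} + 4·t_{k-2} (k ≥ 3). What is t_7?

Step forward from the initial values:
t_3 = 7  t_4 = -13  t_5 = 15  t_6 = -37  t_7 = 23.

23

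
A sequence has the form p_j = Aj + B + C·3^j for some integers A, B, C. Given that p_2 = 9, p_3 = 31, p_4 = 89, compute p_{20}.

3486784473

Plug in j = 2, 3, 4: 2A + B + 9C = 9; 3A + B + 27C = 31; 4A + B + 81C = 89.
Subtracting the first from the second: A + 18C = 22.
Subtracting the second from the third: A + 54C = 58.
Solving: C = 1, A = 4, then B = -8.
So p_j = 4·j + (-8) + 1·3^j; at j=20 this is 3486784473.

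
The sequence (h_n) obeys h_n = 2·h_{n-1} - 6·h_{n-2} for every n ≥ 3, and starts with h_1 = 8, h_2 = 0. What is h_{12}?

h_3 = -48, h_4 = -96, h_5 = 96, h_6 = 768, h_7 = 960, h_8 = -2688, h_9 = -11136, h_{10} = -6144, h_{11} = 54528, h_{12} = 145920.

145920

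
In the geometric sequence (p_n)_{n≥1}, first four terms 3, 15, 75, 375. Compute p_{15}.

18310546875

Common ratio r = 5.
p_n = 3·5^(n-1).
p_{15} = 3·5^14 = 18310546875.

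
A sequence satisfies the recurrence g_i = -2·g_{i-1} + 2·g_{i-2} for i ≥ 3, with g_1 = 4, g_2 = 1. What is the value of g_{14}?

Iterate the recurrence:
g_3 = 6;  g_4 = -10;  g_5 = 32;  …;  g_{11} = 12896;  g_{12} = -35232;  g_{13} = 96256;  g_{14} = -262976.

-262976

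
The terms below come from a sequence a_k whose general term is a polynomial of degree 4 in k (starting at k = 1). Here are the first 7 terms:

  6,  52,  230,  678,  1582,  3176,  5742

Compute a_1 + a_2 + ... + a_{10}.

1st diffs: 46, 178, 448, 904, 1594, 2566.
2nd diffs: 132, 270, 456, 690, 972.
3rd diffs: 138, 186, 234, 282.
4th diffs: 48, 48, 48 (constant).
Newton forward-difference form: a_k = 6 + 46·C(k-1,1) + 132·C(k-1,2) + 138·C(k-1,3) + 48·C(k-1,4).
Continuing: 9610, 15158, 22812.
Summing k = 1..10 (10 terms) gives 59046.

59046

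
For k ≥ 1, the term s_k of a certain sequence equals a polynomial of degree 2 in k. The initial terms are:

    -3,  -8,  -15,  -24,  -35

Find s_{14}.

1st diffs: -5, -7, -9, -11.
2nd diffs: -2, -2, -2 (constant).
So s_k = -k^2 - 2k.
Evaluating at k = 14 gives s_{14} = -224.

-224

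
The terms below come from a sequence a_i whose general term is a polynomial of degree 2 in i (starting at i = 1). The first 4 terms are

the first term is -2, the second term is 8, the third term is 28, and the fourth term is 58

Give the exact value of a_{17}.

1358

1st diffs: 10, 20, 30.
2nd diffs: 10, 10 (constant).
Newton forward-difference form: a_i = -2 + 10·C(i-1,1) + 10·C(i-1,2).
At i = 17: i-1 = 16, so a_{17} = -2 + 160 + 1200 = 1358.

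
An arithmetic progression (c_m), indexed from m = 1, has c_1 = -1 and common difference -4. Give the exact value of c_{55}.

-217

c_m = -1 + (m - 1)·(-4).
c_{55} = -1 + 54·(-4) = -217.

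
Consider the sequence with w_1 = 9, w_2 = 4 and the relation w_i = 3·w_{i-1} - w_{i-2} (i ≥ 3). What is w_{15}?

Applying the relation repeatedly:
w_3 = 3; w_4 = 5; w_5 = 12; …; w_{12} = 9959; w_{13} = 26073; w_{14} = 68260; w_{15} = 178707.

178707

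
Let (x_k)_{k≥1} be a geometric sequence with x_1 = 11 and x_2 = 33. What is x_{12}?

1948617

Common ratio r = 3.
x_k = 11·3^(k-1).
x_{12} = 11·3^11 = 1948617.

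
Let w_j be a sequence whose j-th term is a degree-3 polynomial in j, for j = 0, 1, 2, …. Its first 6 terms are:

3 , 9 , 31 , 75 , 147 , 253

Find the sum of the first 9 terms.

2343

1st diffs: 6, 22, 44, 72, 106.
2nd diffs: 16, 22, 28, 34.
3rd diffs: 6, 6, 6 (constant).
So w_j = j^3 + 5j^2 + 3.
Continuing: 399, 591, 835.
Summing j = 0..8 (9 terms) gives 2343.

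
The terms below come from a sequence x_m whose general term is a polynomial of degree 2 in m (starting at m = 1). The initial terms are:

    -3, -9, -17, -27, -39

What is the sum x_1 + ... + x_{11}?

-693

1st diffs: -6, -8, -10, -12.
2nd diffs: -2, -2, -2 (constant).
So x_m = -m^2 - 3m + 1.
Continuing: …, -53, -69, -87, -107, …, x_{11} = -153.
Summing m = 1..11 (11 terms) gives -693.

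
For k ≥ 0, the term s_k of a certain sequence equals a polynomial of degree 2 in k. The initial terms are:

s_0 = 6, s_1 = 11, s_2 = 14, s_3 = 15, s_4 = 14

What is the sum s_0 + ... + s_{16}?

-578

1st diffs: 5, 3, 1, -1.
2nd diffs: -2, -2, -2 (constant).
Newton forward-difference form: s_k = 6 + 5·C(k,1) + (-2)·C(k,2).
Continuing: …, 11, 6, -1, -10, …, s_{16} = -154.
Summing k = 0..16 (17 terms) gives -578.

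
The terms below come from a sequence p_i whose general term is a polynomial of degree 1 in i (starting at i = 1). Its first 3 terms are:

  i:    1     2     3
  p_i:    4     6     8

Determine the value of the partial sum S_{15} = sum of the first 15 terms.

270

1st diffs: 2, 2 (constant).
So p_i = 2i + 2.
Continuing: …, 10, 12, 14, 16, …, p_{15} = 32.
Summing i = 1..15 (15 terms) gives 270.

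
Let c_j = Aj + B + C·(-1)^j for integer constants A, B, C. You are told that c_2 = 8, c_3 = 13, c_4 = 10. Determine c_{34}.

40

At j = 2, 3, 4: 2A + B + C = 8; 3A + B - C = 13; 4A + B + C = 10.
Subtracting the first from the second: A - 2C = 5.
Subtracting the second from the third: A + 2C = -3.
Solving: C = -2, A = 1, then B = 8.
Hence c_{34} = 1·34 + 8 + (-2)·1 = 40.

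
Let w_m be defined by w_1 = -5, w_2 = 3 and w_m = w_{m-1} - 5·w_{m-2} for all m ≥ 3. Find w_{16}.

219533

Step forward from the initial values:
w_3 = 28; w_4 = 13; w_5 = -127; …; w_{13} = 54203; w_{14} = -122637; w_{15} = -393652; w_{16} = 219533.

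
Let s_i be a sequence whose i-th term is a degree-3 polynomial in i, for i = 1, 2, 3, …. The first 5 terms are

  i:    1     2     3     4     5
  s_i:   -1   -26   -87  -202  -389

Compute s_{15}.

1st diffs: -25, -61, -115, -187.
2nd diffs: -36, -54, -72.
3rd diffs: -18, -18 (constant).
Newton forward-difference form: s_i = -1 + (-25)·C(i-1,1) + (-36)·C(i-1,2) + (-18)·C(i-1,3).
At i = 15: i-1 = 14, so s_{15} = -1 - 350 - 3276 - 6552 = -10179.

-10179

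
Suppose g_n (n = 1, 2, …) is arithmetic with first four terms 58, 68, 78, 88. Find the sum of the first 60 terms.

Common difference d = 10.
g_n = 58 + (n - 1)·10.
g_{60} = 648; S = 60·(58 + 648)/2 = 21180.

21180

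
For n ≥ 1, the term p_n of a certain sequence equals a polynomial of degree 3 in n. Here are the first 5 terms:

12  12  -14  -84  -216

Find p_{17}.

-13188

1st diffs: 0, -26, -70, -132.
2nd diffs: -26, -44, -62.
3rd diffs: -18, -18 (constant).
Newton forward-difference form: p_n = 12 + (-26)·C(n-1,2) + (-18)·C(n-1,3).
At n = 17: n-1 = 16, so p_{17} = 12 - 3120 - 10080 = -13188.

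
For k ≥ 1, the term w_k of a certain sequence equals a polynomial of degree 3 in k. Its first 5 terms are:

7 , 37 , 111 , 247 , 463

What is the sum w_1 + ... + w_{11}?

1st diffs: 30, 74, 136, 216.
2nd diffs: 44, 62, 80.
3rd diffs: 18, 18 (constant).
Newton forward-difference form: w_k = 7 + 30·C(k-1,1) + 44·C(k-1,2) + 18·C(k-1,3).
Continuing: …, 777, 1207, 1771, 2487, …, w_{11} = 4447.
Summing k = 1..11 (11 terms) gives 14927.

14927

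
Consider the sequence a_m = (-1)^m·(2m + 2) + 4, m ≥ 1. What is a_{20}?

46

(-1)^20 = 1; 2m + 2 at m=20 is 42; so a_{20} = 46.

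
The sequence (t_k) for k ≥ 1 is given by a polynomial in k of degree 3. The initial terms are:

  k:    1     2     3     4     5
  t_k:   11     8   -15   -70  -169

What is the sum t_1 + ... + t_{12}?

1st diffs: -3, -23, -55, -99.
2nd diffs: -20, -32, -44.
3rd diffs: -12, -12 (constant).
So t_k = -2k^3 + 2k^2 + 5k + 6.
Continuing: …, -324, -547, -850, -1245, …, t_{12} = -3102.
Summing k = 1..12 (12 terms) gives -10406.

-10406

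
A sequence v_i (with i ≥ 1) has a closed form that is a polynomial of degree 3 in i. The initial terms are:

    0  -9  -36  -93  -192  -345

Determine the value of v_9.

1st diffs: -9, -27, -57, -99, -153.
2nd diffs: -18, -30, -42, -54.
3rd diffs: -12, -12, -12 (constant).
Newton forward-difference form: v_i = (-9)·C(i-1,1) + (-18)·C(i-1,2) + (-12)·C(i-1,3).
At i = 9: i-1 = 8, so v_9 = -72 - 504 - 672 = -1248.

-1248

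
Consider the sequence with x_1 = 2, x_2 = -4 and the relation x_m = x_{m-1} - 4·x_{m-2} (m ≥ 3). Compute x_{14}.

18596

Iterate the recurrence:
x_3 = -12, x_4 = 4, x_5 = 52, …, x_{11} = 148, x_{12} = -6396, x_{13} = -6988, x_{14} = 18596.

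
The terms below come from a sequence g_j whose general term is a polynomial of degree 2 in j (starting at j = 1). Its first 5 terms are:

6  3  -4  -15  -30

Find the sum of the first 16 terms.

1st diffs: -3, -7, -11, -15.
2nd diffs: -4, -4, -4 (constant).
Newton forward-difference form: g_j = 6 + (-3)·C(j-1,1) + (-4)·C(j-1,2).
Continuing: …, -49, -72, -99, -130, …, g_{16} = -459.
Summing j = 1..16 (16 terms) gives -2504.

-2504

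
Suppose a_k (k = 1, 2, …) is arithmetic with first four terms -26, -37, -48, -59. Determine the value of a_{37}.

-422

Common difference d = -11.
a_k = -26 + (k - 1)·(-11).
a_{37} = -26 + 36·(-11) = -422.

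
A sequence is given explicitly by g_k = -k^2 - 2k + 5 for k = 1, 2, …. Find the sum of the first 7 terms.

-161

Over k = 1..7: Σk = 28, Σk² = 140.
Total = (-1)·140 + (-2)·28 + (5)·7 = -161.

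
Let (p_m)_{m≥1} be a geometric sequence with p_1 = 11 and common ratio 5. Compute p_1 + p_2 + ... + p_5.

8591

p_m = 11·5^(m-1).
S = 11·(5^5 - 1)/(5 - 1) = 11·(3125 - 1)/(4) = 8591.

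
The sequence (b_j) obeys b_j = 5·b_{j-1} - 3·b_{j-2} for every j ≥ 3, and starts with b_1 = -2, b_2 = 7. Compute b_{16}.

Applying the relation repeatedly:
b_3 = 41, b_4 = 184, b_5 = 797, …, b_{13} = 93757262, b_{14} = 403416463, b_{15} = 1735810529, b_{16} = 7468803256.

7468803256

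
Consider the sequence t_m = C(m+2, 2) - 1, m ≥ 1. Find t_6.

27

C(8, 2) = 28, so t_6 = 27.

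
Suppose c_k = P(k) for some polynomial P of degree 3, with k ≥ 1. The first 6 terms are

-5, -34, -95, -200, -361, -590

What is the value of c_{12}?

-4064

1st diffs: -29, -61, -105, -161, -229.
2nd diffs: -32, -44, -56, -68.
3rd diffs: -12, -12, -12 (constant).
Newton forward-difference form: c_k = -5 + (-29)·C(k-1,1) + (-32)·C(k-1,2) + (-12)·C(k-1,3).
At k = 12: k-1 = 11, so c_{12} = -5 - 319 - 1760 - 1980 = -4064.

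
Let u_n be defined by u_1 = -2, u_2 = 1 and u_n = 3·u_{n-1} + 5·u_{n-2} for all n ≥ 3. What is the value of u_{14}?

Applying the relation repeatedly:
u_3 = -7;  u_4 = -16;  u_5 = -83;  …;  u_{11} = -431647;  u_{12} = -1809661;  u_{13} = -7587218;  u_{14} = -31809959.

-31809959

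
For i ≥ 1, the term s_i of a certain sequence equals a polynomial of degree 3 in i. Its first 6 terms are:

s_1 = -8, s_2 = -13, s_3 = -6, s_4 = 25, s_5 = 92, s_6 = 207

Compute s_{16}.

6637

1st diffs: -5, 7, 31, 67, 115.
2nd diffs: 12, 24, 36, 48.
3rd diffs: 12, 12, 12 (constant).
Newton forward-difference form: s_i = -8 + (-5)·C(i-1,1) + 12·C(i-1,2) + 12·C(i-1,3).
At i = 16: i-1 = 15, so s_{16} = -8 - 75 + 1260 + 5460 = 6637.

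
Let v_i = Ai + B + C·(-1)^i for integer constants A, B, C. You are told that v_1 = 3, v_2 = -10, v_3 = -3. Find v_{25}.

-69

At i = 1, 2, 3: A + B - C = 3; 2A + B + C = -10; 3A + B - C = -3.
Subtracting the first from the second: A + 2C = -13.
Subtracting the second from the third: A - 2C = 7.
Solving: C = -5, A = -3, then B = 1.
Therefore v_{25} = -75 + 1 + (-5)·(-1) = -69.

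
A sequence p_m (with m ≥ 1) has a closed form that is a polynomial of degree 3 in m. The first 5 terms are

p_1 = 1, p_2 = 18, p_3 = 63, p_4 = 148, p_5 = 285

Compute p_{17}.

10353

1st diffs: 17, 45, 85, 137.
2nd diffs: 28, 40, 52.
3rd diffs: 12, 12 (constant).
So p_m = 2m^3 + 2m^2 - 3m.
Evaluating at m = 17 gives p_{17} = 10353.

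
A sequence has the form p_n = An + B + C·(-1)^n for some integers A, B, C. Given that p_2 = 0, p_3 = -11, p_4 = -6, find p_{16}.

-42

Write the equations: 2A + B + C = 0; 3A + B - C = -11; 4A + B + C = -6.
Subtracting the first from the second: A - 2C = -11.
Subtracting the second from the third: A + 2C = 5.
Solving: C = 4, A = -3, then B = 2.
So p_n = -3·n + 2 + 4·(-1)^n; at n=16 this is -42.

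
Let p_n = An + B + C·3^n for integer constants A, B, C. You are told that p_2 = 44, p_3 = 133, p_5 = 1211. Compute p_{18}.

Plug in n = 2, 3, 5: 2A + B + 9C = 44; 3A + B + 27C = 133; 5A + B + 243C = 1211.
Subtracting the first from the second: A + 18C = 89.
Subtracting the second from the third: 2A + 216C = 1078.
Solving: C = 5, A = -1, then B = 1.
So p_n = -1·n + 1 + 5·3^n; at n=18 this is 1937102428.

1937102428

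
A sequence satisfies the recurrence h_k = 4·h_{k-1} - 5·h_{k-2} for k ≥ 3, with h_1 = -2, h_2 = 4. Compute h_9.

h_3 = 26, h_4 = 84, h_5 = 206, h_6 = 404, h_7 = 586, h_8 = 324, h_9 = -1634.

-1634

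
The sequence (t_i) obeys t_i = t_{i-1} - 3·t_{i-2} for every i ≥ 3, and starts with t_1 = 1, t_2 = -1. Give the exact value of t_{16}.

t_3 = -4;  t_4 = -1;  t_5 = 11;  …;  t_{13} = -919;  t_{14} = 119;  t_{15} = 2876;  t_{16} = 2519.

2519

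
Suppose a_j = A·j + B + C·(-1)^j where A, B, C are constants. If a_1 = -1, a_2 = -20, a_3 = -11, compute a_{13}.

The three given values yield: A + B - C = -1; 2A + B + C = -20; 3A + B - C = -11.
Subtracting the first from the second: A + 2C = -19.
Subtracting the second from the third: A - 2C = 9.
Solving: C = -7, A = -5, then B = -3.
So a_j = -5·j + (-3) + (-7)·(-1)^j; at j=13 this is -61.

-61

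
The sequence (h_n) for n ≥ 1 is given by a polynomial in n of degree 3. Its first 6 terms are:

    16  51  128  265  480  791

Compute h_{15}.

1st diffs: 35, 77, 137, 215, 311.
2nd diffs: 42, 60, 78, 96.
3rd diffs: 18, 18, 18 (constant).
Newton forward-difference form: h_n = 16 + 35·C(n-1,1) + 42·C(n-1,2) + 18·C(n-1,3).
At n = 15: n-1 = 14, so h_{15} = 16 + 490 + 3822 + 6552 = 10880.

10880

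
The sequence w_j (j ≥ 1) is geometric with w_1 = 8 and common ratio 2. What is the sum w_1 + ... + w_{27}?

1073741816

w_j = 8·2^(j-1).
S = 8·(2^27 - 1)/(2 - 1) = 8·(134217728 - 1)/(1) = 1073741816.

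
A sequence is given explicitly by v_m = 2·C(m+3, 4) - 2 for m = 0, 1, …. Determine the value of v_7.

C(10, 4) = 210, so v_7 = 418.

418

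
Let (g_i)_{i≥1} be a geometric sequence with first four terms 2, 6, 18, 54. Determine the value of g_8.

4374

Common ratio r = 3.
g_i = 2·3^(i-1).
g_8 = 2·3^7 = 4374.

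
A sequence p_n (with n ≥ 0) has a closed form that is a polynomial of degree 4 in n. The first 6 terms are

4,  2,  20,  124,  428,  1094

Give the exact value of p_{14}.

1st diffs: -2, 18, 104, 304, 666.
2nd diffs: 20, 86, 200, 362.
3rd diffs: 66, 114, 162.
4th diffs: 48, 48 (constant).
Newton forward-difference form: p_n = 4 + (-2)·C(n,1) + 20·C(n,2) + 66·C(n,3) + 48·C(n,4).
At n = 14: n = 14, so p_{14} = 4 - 28 + 1820 + 24024 + 48048 = 73868.

73868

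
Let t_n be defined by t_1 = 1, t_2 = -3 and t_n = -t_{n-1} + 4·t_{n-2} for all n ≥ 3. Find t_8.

-803

Step forward from the initial values:
t_3 = 7;  t_4 = -19;  t_5 = 47;  t_6 = -123;  t_7 = 311;  t_8 = -803.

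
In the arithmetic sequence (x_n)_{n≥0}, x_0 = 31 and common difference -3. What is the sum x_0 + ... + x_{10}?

x_n = 31 + (n - 0)·(-3).
x_{10} = 1; S = 11·(31 + 1)/2 = 176.

176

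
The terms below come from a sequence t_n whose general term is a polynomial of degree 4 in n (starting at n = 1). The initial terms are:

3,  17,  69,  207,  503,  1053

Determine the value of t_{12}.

18087

1st diffs: 14, 52, 138, 296, 550.
2nd diffs: 38, 86, 158, 254.
3rd diffs: 48, 72, 96.
4th diffs: 24, 24 (constant).
Newton forward-difference form: t_n = 3 + 14·C(n-1,1) + 38·C(n-1,2) + 48·C(n-1,3) + 24·C(n-1,4).
At n = 12: n-1 = 11, so t_{12} = 3 + 154 + 2090 + 7920 + 7920 = 18087.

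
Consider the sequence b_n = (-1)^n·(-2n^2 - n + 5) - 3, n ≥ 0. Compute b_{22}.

(-1)^22 = 1; -2n^2 - n + 5 at n=22 is -985; so b_{22} = -988.

-988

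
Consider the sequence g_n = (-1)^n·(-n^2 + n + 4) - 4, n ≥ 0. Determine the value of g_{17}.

(-1)^17 = -1; -n^2 + n + 4 at n=17 is -268; so g_{17} = 264.

264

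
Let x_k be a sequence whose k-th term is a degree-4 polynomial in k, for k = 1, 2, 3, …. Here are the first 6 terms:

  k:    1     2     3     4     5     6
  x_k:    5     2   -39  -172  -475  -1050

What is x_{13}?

-26299

1st diffs: -3, -41, -133, -303, -575.
2nd diffs: -38, -92, -170, -272.
3rd diffs: -54, -78, -102.
4th diffs: -24, -24 (constant).
Newton forward-difference form: x_k = 5 + (-3)·C(k-1,1) + (-38)·C(k-1,2) + (-54)·C(k-1,3) + (-24)·C(k-1,4).
At k = 13: k-1 = 12, so x_{13} = 5 - 36 - 2508 - 11880 - 11880 = -26299.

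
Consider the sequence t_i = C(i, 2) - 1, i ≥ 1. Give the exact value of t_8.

27

C(8, 2) = 28, so t_8 = 27.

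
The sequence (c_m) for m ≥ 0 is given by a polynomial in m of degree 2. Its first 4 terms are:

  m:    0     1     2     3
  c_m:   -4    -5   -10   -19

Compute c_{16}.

1st diffs: -1, -5, -9.
2nd diffs: -4, -4 (constant).
Newton forward-difference form: c_m = -4 + (-1)·C(m,1) + (-4)·C(m,2).
At m = 16: m = 16, so c_{16} = -4 - 16 - 480 = -500.

-500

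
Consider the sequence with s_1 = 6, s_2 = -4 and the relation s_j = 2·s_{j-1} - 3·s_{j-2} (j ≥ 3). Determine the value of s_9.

-458

Iterate the recurrence:
s_3 = -26;  s_4 = -40;  s_5 = -2;  s_6 = 116;  s_7 = 238;  s_8 = 128;  s_9 = -458.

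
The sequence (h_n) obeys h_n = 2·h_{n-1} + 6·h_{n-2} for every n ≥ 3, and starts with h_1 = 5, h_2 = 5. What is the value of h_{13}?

Iterate the recurrence:
h_3 = 40; h_4 = 110; h_5 = 460; …; h_{10} = 284240; h_{11} = 1037440; h_{12} = 3780320; h_{13} = 13785280.

13785280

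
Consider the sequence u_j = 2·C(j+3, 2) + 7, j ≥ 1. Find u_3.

37

C(6, 2) = 15, so u_3 = 37.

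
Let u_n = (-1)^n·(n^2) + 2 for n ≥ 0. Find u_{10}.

(-1)^10 = 1; n^2 at n=10 is 100; so u_{10} = 102.

102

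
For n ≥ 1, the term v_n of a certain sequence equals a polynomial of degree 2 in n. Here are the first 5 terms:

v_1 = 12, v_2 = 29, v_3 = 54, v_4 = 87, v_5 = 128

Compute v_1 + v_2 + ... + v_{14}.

1st diffs: 17, 25, 33, 41.
2nd diffs: 8, 8, 8 (constant).
Newton forward-difference form: v_n = 12 + 17·C(n-1,1) + 8·C(n-1,2).
Continuing: …, 177, 234, 299, 372, …, v_{14} = 857.
Summing n = 1..14 (14 terms) gives 4627.

4627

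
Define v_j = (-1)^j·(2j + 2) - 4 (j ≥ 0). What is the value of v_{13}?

(-1)^13 = -1; 2j + 2 at j=13 is 28; so v_{13} = -32.

-32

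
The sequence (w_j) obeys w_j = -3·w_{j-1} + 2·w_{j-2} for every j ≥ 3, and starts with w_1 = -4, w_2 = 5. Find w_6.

1007

Iterate the recurrence:
w_3 = -23  w_4 = 79  w_5 = -283  w_6 = 1007.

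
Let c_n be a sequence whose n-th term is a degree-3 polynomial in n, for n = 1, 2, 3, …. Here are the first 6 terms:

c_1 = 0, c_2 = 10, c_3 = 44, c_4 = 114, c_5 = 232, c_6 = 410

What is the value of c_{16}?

8130

1st diffs: 10, 34, 70, 118, 178.
2nd diffs: 24, 36, 48, 60.
3rd diffs: 12, 12, 12 (constant).
Newton forward-difference form: c_n = 10·C(n-1,1) + 24·C(n-1,2) + 12·C(n-1,3).
At n = 16: n-1 = 15, so c_{16} = 150 + 2520 + 5460 = 8130.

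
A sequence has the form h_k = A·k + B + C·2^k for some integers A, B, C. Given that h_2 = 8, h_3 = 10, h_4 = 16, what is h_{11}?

The three given values yield: 2A + B + 4C = 8; 3A + B + 8C = 10; 4A + B + 16C = 16.
Subtracting the first from the second: A + 4C = 2.
Subtracting the second from the third: A + 8C = 6.
Solving: C = 1, A = -2, then B = 8.
Therefore h_{11} = -22 + 8 + 1·2048 = 2034.

2034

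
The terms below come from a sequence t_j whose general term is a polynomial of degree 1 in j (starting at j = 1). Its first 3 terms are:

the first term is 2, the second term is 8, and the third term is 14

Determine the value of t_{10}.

1st diffs: 6, 6 (constant).
So t_j = 6j - 4.
Evaluating at j = 10 gives t_{10} = 56.

56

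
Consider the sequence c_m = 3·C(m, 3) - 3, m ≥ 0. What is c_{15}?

C(15, 3) = 455, so c_{15} = 1362.

1362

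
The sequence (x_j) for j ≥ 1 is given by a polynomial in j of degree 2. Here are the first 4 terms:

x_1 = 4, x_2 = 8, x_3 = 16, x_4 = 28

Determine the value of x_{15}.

1st diffs: 4, 8, 12.
2nd diffs: 4, 4 (constant).
Newton forward-difference form: x_j = 4 + 4·C(j-1,1) + 4·C(j-1,2).
At j = 15: j-1 = 14, so x_{15} = 4 + 56 + 364 = 424.

424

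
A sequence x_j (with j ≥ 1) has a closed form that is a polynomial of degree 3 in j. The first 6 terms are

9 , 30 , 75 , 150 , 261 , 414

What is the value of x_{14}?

1st diffs: 21, 45, 75, 111, 153.
2nd diffs: 24, 30, 36, 42.
3rd diffs: 6, 6, 6 (constant).
Newton forward-difference form: x_j = 9 + 21·C(j-1,1) + 24·C(j-1,2) + 6·C(j-1,3).
At j = 14: j-1 = 13, so x_{14} = 9 + 273 + 1872 + 1716 = 3870.

3870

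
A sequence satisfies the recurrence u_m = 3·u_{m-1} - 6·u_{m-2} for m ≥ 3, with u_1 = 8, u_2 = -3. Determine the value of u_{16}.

Compute successive terms:
u_3 = -57  u_4 = -153  u_5 = -117  …  u_{13} = 340443  u_{14} = 1270647  u_{15} = 1769283  u_{16} = -2316033.

-2316033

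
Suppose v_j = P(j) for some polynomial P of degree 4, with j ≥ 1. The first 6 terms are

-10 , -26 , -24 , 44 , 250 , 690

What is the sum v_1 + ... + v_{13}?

1st diffs: -16, 2, 68, 206, 440.
2nd diffs: 18, 66, 138, 234.
3rd diffs: 48, 72, 96.
4th diffs: 24, 24 (constant).
Newton forward-difference form: v_j = -10 + (-16)·C(j-1,1) + 18·C(j-1,2) + 48·C(j-1,3) + 24·C(j-1,4).
Continuing: …, 1484, 2776, 4734, 7550, …, v_{13} = 23426.
Summing j = 1..13 (13 terms) gives 68978.

68978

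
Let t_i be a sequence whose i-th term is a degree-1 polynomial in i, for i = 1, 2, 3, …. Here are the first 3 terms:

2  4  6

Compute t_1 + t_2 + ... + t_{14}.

1st diffs: 2, 2 (constant).
So t_i = 2i.
Continuing: …, 8, 10, 12, 14, …, t_{14} = 28.
Summing i = 1..14 (14 terms) gives 210.

210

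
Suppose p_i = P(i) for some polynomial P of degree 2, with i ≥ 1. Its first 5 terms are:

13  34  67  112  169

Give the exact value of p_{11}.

1st diffs: 21, 33, 45, 57.
2nd diffs: 12, 12, 12 (constant).
Newton forward-difference form: p_i = 13 + 21·C(i-1,1) + 12·C(i-1,2).
At i = 11: i-1 = 10, so p_{11} = 13 + 210 + 540 = 763.

763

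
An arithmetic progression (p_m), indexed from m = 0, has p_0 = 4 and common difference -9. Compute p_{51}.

p_m = 4 + (m - 0)·(-9).
p_{51} = 4 + 51·(-9) = -455.

-455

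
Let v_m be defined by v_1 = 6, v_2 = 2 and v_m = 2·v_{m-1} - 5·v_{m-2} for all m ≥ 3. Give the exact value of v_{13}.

49926

Compute successive terms:
v_3 = -26;  v_4 = -62;  v_5 = 6;  …;  v_{10} = -5758;  v_{11} = 7654;  v_{12} = 44098;  v_{13} = 49926.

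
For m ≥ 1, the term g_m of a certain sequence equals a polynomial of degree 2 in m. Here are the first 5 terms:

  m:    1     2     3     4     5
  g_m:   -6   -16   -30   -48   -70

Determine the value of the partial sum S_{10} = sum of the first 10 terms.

-990

1st diffs: -10, -14, -18, -22.
2nd diffs: -4, -4, -4 (constant).
So g_m = -2m^2 - 4m.
Continuing: …, -96, -126, -160, -198, …, g_{10} = -240.
Summing m = 1..10 (10 terms) gives -990.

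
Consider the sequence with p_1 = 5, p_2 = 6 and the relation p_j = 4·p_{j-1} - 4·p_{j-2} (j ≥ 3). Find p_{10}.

-6656

Step forward from the initial values:
p_3 = 4  p_4 = -8  p_5 = -48  p_6 = -160  p_7 = -448  p_8 = -1152  p_9 = -2816  p_{10} = -6656.
(Characteristic roots are 2 and 2.)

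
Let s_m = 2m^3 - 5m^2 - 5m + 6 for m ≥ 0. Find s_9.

1014

s_9 = 2·9^3 - 5·9^2 - 5·9 + 6 = 1014.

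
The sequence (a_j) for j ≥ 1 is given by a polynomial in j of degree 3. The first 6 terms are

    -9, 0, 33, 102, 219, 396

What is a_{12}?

3390

1st diffs: 9, 33, 69, 117, 177.
2nd diffs: 24, 36, 48, 60.
3rd diffs: 12, 12, 12 (constant).
Newton forward-difference form: a_j = -9 + 9·C(j-1,1) + 24·C(j-1,2) + 12·C(j-1,3).
At j = 12: j-1 = 11, so a_{12} = -9 + 99 + 1320 + 1980 = 3390.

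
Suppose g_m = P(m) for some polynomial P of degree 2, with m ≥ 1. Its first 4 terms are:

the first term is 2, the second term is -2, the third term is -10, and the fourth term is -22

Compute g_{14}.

-362

1st diffs: -4, -8, -12.
2nd diffs: -4, -4 (constant).
Newton forward-difference form: g_m = 2 + (-4)·C(m-1,1) + (-4)·C(m-1,2).
At m = 14: m-1 = 13, so g_{14} = 2 - 52 - 312 = -362.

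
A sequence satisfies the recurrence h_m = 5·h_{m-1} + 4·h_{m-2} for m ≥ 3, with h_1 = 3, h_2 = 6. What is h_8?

247914

Compute successive terms:
h_3 = 42; h_4 = 234; h_5 = 1338; h_6 = 7626; h_7 = 43482; h_8 = 247914.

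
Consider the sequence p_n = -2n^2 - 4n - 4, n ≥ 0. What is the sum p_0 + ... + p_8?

-588

Over n = 0..8: Σn = 36, Σn² = 204.
Total = (-2)·204 + (-4)·36 + (-4)·9 = -588.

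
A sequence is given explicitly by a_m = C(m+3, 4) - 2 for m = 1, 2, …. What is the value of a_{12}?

C(15, 4) = 1365, so a_{12} = 1363.

1363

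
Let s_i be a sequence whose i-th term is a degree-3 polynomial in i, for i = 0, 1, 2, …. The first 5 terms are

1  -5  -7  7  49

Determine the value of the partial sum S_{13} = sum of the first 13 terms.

9269

1st diffs: -6, -2, 14, 42.
2nd diffs: 4, 16, 28.
3rd diffs: 12, 12 (constant).
Newton forward-difference form: s_i = 1 + (-6)·C(i,1) + 4·C(i,2) + 12·C(i,3).
Continuing: …, 131, 265, 463, 737, …, s_{12} = 2833.
Summing i = 0..12 (13 terms) gives 9269.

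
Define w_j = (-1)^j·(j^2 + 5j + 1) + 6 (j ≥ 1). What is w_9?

-121

(-1)^9 = -1; j^2 + 5j + 1 at j=9 is 127; so w_9 = -121.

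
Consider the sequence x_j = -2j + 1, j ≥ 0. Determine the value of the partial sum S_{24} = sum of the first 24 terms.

-528

Over j = 0..23: Σj = 276.
Total = (-2)·276 + (1)·24 = -528.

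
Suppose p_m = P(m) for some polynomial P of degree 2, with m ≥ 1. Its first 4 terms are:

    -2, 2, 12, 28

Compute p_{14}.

518

1st diffs: 4, 10, 16.
2nd diffs: 6, 6 (constant).
Newton forward-difference form: p_m = -2 + 4·C(m-1,1) + 6·C(m-1,2).
At m = 14: m-1 = 13, so p_{14} = -2 + 52 + 468 = 518.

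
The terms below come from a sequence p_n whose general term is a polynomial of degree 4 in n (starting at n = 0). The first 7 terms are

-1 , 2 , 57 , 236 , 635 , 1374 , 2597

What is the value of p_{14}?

1st diffs: 3, 55, 179, 399, 739, 1223.
2nd diffs: 52, 124, 220, 340, 484.
3rd diffs: 72, 96, 120, 144.
4th diffs: 24, 24, 24 (constant).
Newton forward-difference form: p_n = -1 + 3·C(n,1) + 52·C(n,2) + 72·C(n,3) + 24·C(n,4).
At n = 14: n = 14, so p_{14} = -1 + 42 + 4732 + 26208 + 24024 = 55005.

55005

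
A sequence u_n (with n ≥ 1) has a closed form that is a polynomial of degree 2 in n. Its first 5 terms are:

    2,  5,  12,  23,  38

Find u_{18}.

597

1st diffs: 3, 7, 11, 15.
2nd diffs: 4, 4, 4 (constant).
So u_n = 2n^2 - 3n + 3.
Evaluating at n = 18 gives u_{18} = 597.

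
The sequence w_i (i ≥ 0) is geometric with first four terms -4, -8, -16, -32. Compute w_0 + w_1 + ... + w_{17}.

-1048572

Common ratio r = 2.
w_i = (-4)·2^(i-0).
S = (-4)·(2^18 - 1)/(2 - 1) = (-4)·(262144 - 1)/(1) = -1048572.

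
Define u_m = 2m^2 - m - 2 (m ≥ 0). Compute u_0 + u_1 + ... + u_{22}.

7291

Over m = 0..22: Σm = 253, Σm² = 3795.
Total = (2)·3795 + (-1)·253 + (-2)·23 = 7291.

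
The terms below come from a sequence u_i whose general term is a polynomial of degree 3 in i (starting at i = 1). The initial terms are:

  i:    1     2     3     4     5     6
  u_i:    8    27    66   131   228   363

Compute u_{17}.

6072

1st diffs: 19, 39, 65, 97, 135.
2nd diffs: 20, 26, 32, 38.
3rd diffs: 6, 6, 6 (constant).
Newton forward-difference form: u_i = 8 + 19·C(i-1,1) + 20·C(i-1,2) + 6·C(i-1,3).
At i = 17: i-1 = 16, so u_{17} = 8 + 304 + 2400 + 3360 = 6072.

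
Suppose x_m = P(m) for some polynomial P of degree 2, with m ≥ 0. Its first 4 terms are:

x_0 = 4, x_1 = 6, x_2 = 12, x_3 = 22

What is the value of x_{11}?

1st diffs: 2, 6, 10.
2nd diffs: 4, 4 (constant).
Newton forward-difference form: x_m = 4 + 2·C(m,1) + 4·C(m,2).
At m = 11: m = 11, so x_{11} = 4 + 22 + 220 = 246.

246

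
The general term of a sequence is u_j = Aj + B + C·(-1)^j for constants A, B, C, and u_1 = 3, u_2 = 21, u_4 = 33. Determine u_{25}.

Plug in j = 1, 2, 4: A + B - C = 3; 2A + B + C = 21; 4A + B + C = 33.
Subtracting the first from the second: A + 2C = 18.
Subtracting the second from the third: 2A = 12.
Solving: C = 6, A = 6, then B = 3.
So u_j = 6·j + 3 + 6·(-1)^j; at j=25 this is 147.

147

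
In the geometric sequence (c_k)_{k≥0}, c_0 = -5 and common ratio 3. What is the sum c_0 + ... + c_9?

c_k = (-5)·3^(k-0).
S = (-5)·(3^10 - 1)/(3 - 1) = (-5)·(59049 - 1)/(2) = -147620.

-147620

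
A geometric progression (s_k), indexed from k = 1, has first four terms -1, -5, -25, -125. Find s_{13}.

-244140625

Common ratio r = 5.
s_k = (-1)·5^(k-1).
s_{13} = (-1)·5^12 = -244140625.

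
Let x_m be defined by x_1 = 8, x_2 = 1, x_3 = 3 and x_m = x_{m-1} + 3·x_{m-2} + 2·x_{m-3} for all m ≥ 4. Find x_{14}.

157945

Applying the relation repeatedly:
x_4 = 22;  x_5 = 33;  x_6 = 105;  …;  x_{11} = 9973;  x_{12} = 25037;  x_{13} = 62888;  x_{14} = 157945.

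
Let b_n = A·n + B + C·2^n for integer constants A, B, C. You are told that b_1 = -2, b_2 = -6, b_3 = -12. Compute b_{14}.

-16410

At n = 1, 2, 3: A + B + 2C = -2; 2A + B + 4C = -6; 3A + B + 8C = -12.
Subtracting the first from the second: A + 2C = -4.
Subtracting the second from the third: A + 4C = -6.
Solving: C = -1, A = -2, then B = 2.
Hence b_{14} = -2·14 + 2 + (-1)·16384 = -16410.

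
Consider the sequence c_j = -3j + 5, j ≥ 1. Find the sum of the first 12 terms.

-174

Over j = 1..12: Σj = 78.
Total = (-3)·78 + (5)·12 = -174.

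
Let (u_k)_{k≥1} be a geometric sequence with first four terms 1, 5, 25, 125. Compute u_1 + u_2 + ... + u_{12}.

Common ratio r = 5.
u_k = 1·5^(k-1).
S = 1·(5^12 - 1)/(5 - 1) = 1·(244140625 - 1)/(4) = 61035156.

61035156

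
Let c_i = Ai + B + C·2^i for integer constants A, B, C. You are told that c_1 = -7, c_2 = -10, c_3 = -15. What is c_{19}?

At i = 1, 2, 3: A + B + 2C = -7; 2A + B + 4C = -10; 3A + B + 8C = -15.
Subtracting the first from the second: A + 2C = -3.
Subtracting the second from the third: A + 4C = -5.
Solving: C = -1, A = -1, then B = -4.
So c_i = -1·i + (-4) + (-1)·2^i; at i=19 this is -524311.

-524311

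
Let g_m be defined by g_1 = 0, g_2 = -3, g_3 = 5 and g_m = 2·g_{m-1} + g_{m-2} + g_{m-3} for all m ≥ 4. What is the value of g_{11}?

4663

Step forward from the initial values:
g_4 = 7; g_5 = 16; g_6 = 44; g_7 = 111; g_8 = 282; g_9 = 719; g_{10} = 1831; g_{11} = 4663.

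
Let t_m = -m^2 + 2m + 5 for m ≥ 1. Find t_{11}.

-94

t_{11} = -1·11^2 + 2·11 + 5 = -94.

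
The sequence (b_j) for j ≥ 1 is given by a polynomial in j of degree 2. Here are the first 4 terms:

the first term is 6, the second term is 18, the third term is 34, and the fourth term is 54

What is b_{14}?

1st diffs: 12, 16, 20.
2nd diffs: 4, 4 (constant).
So b_j = 2j^2 + 6j - 2.
Evaluating at j = 14 gives b_{14} = 474.

474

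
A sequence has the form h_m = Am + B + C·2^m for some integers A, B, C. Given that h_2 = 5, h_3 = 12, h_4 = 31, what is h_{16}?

The three given values yield: 2A + B + 4C = 5; 3A + B + 8C = 12; 4A + B + 16C = 31.
Subtracting the first from the second: A + 4C = 7.
Subtracting the second from the third: A + 8C = 19.
Solving: C = 3, A = -5, then B = 3.
So h_m = -5·m + 3 + 3·2^m; at m=16 this is 196531.

196531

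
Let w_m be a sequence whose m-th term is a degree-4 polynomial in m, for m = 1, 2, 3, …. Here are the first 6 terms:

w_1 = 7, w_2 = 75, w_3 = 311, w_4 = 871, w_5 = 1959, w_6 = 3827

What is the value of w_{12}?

51575

1st diffs: 68, 236, 560, 1088, 1868.
2nd diffs: 168, 324, 528, 780.
3rd diffs: 156, 204, 252.
4th diffs: 48, 48 (constant).
Newton forward-difference form: w_m = 7 + 68·C(m-1,1) + 168·C(m-1,2) + 156·C(m-1,3) + 48·C(m-1,4).
At m = 12: m-1 = 11, so w_{12} = 7 + 748 + 9240 + 25740 + 15840 = 51575.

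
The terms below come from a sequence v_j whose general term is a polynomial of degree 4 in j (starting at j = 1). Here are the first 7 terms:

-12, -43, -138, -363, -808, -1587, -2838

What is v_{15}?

-54318

1st diffs: -31, -95, -225, -445, -779, -1251.
2nd diffs: -64, -130, -220, -334, -472.
3rd diffs: -66, -90, -114, -138.
4th diffs: -24, -24, -24 (constant).
Newton forward-difference form: v_j = -12 + (-31)·C(j-1,1) + (-64)·C(j-1,2) + (-66)·C(j-1,3) + (-24)·C(j-1,4).
At j = 15: j-1 = 14, so v_{15} = -12 - 434 - 5824 - 24024 - 24024 = -54318.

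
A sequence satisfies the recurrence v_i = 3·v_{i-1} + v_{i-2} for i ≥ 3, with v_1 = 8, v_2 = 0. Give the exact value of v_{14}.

Applying the relation repeatedly:
v_3 = 8; v_4 = 24; v_5 = 80; …; v_{11} = 103760; v_{12} = 342696; v_{13} = 1131848; v_{14} = 3738240.

3738240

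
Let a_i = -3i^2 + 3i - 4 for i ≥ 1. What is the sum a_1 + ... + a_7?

-364

Over i = 1..7: Σi = 28, Σi² = 140.
Total = (-3)·140 + (3)·28 + (-4)·7 = -364.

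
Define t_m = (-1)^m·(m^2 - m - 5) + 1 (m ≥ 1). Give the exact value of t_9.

-66

(-1)^9 = -1; m^2 - m - 5 at m=9 is 67; so t_9 = -66.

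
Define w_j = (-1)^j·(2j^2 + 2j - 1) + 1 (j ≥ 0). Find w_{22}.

1012

(-1)^22 = 1; 2j^2 + 2j - 1 at j=22 is 1011; so w_{22} = 1012.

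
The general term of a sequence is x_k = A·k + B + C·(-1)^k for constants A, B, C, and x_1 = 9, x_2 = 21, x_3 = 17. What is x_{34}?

149

Write the equations: A + B - C = 9; 2A + B + C = 21; 3A + B - C = 17.
Subtracting the first from the second: A + 2C = 12.
Subtracting the second from the third: A - 2C = -4.
Solving: C = 4, A = 4, then B = 9.
So x_k = 4·k + 9 + 4·(-1)^k; at k=34 this is 149.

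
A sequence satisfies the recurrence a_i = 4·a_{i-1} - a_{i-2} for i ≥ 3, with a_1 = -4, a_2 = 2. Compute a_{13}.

Step forward from the initial values:
a_3 = 12  a_4 = 46  a_5 = 172  …  a_{10} = 124546  a_{11} = 464812  a_{12} = 1734702  a_{13} = 6473996.

6473996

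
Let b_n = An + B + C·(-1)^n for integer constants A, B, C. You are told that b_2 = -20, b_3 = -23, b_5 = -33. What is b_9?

At n = 2, 3, 5: 2A + B + C = -20; 3A + B - C = -23; 5A + B - C = -33.
Subtracting the first from the second: A - 2C = -3.
Subtracting the second from the third: 2A = -10.
Solving: C = -1, A = -5, then B = -9.
Therefore b_9 = -45 + (-9) + (-1)·(-1) = -53.

-53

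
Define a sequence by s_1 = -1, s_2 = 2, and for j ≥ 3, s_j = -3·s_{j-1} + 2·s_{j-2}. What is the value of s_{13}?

-2587924

s_3 = -8, s_4 = 28, s_5 = -100, …, s_{10} = 57284, s_{11} = -204020, s_{12} = 726628, s_{13} = -2587924.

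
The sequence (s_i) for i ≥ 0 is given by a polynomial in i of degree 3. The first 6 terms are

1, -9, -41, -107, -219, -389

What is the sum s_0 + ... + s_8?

1st diffs: -10, -32, -66, -112, -170.
2nd diffs: -22, -34, -46, -58.
3rd diffs: -12, -12, -12 (constant).
Newton forward-difference form: s_i = 1 + (-10)·C(i,1) + (-22)·C(i,2) + (-12)·C(i,3).
Continuing: -629, -951, -1367.
Summing i = 0..8 (9 terms) gives -3711.

-3711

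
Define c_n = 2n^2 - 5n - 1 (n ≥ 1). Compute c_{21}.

c_{21} = 2·21^2 - 5·21 - 1 = 776.

776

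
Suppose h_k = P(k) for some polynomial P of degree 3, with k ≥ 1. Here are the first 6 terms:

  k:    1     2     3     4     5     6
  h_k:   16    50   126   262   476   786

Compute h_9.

2472

1st diffs: 34, 76, 136, 214, 310.
2nd diffs: 42, 60, 78, 96.
3rd diffs: 18, 18, 18 (constant).
Newton forward-difference form: h_k = 16 + 34·C(k-1,1) + 42·C(k-1,2) + 18·C(k-1,3).
At k = 9: k-1 = 8, so h_9 = 16 + 272 + 1176 + 1008 = 2472.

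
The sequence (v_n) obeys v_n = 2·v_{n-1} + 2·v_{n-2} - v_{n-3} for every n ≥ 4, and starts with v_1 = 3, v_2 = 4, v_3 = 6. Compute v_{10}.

5233

v_4 = 17  v_5 = 42  v_6 = 112  v_7 = 291  v_8 = 764  v_9 = 1998  v_{10} = 5233.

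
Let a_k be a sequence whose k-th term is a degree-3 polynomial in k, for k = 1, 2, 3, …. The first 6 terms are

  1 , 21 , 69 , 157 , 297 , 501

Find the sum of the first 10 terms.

6790

1st diffs: 20, 48, 88, 140, 204.
2nd diffs: 28, 40, 52, 64.
3rd diffs: 12, 12, 12 (constant).
Newton forward-difference form: a_k = 1 + 20·C(k-1,1) + 28·C(k-1,2) + 12·C(k-1,3).
Continuing: 781, 1149, 1617, 2197.
Summing k = 1..10 (10 terms) gives 6790.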